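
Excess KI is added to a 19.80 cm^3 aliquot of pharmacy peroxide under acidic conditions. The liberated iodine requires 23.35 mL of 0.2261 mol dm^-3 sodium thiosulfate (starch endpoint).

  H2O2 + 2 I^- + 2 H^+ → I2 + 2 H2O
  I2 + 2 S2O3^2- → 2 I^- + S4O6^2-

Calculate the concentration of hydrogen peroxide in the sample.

n(S2O3^2-) = 0.02335 × 0.2261 = 5.279 × 10^-3 mol
n(I2) = n(S2O3^2-)/2 = 2.640 × 10^-3 mol
n(H2O2) in the aliquot = 2.640 × 10^-3 mol (1:1 ratio)
[H2O2] = 2.640 × 10^-3 / 0.01980 = 0.1333 mol/L

0.1333 mol/L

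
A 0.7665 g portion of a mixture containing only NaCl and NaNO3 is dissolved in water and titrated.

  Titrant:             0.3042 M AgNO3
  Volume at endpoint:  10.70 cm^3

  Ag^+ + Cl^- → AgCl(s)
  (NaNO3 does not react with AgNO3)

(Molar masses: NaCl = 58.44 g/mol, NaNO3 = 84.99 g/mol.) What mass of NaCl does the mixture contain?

n(AgNO3) = 0.01070 × 0.3042 = 3.255 × 10^-3 mol
Let x = n(NaCl), y = n(NaNO3).
Titrant: 1x = 3.255 × 10^-3;  mass: 58.44x + 84.99y = 0.7665
Solving, x = 3.255 × 10^-3 mol, y = 6.781 × 10^-3 mol
mass of NaCl = 3.255 × 10^-3 × 58.44 = 0.1902 g

0.1902 g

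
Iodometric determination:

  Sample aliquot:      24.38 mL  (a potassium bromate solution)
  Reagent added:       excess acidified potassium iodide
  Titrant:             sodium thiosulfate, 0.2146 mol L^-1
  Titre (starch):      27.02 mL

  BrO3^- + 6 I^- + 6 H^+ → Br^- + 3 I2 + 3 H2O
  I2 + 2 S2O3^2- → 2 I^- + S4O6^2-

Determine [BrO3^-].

0.03964 mol/L

n(S2O3^2-) = 0.02702 × 0.2146 = 5.798 × 10^-3 mol
n(I2) = n(S2O3^2-)/2 = 2.899 × 10^-3 mol
From the 1:3 ratio, n(BrO3^-) in the aliquot = 1/3 × 2.899 × 10^-3 = 9.664 × 10^-4 mol
[BrO3^-] = 9.664 × 10^-4 / 0.02438 = 0.03964 mol/L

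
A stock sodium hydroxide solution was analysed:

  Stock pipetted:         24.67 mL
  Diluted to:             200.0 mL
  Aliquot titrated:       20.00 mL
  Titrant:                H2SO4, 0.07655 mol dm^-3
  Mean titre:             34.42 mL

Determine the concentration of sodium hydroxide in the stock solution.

2.136 mol/L

2 NaOH + H2SO4 → Na2SO4 + 2 H2O
n(H2SO4) = 0.03442 × 0.07655 = 2.635 × 10^-3 mol
From the 2:1 ratio, n(NaOH) in the aliquot = 2/1 × 2.635 × 10^-3 = 5.270 × 10^-3 mol
[NaOH]_dilute = 5.270 × 10^-3 / 0.02000 = 0.2635 mol/L
Dilution factor = 200.0 / 24.67 = 8.107
[NaOH]_stock = 0.2635 × 8.107 = 2.136 mol/L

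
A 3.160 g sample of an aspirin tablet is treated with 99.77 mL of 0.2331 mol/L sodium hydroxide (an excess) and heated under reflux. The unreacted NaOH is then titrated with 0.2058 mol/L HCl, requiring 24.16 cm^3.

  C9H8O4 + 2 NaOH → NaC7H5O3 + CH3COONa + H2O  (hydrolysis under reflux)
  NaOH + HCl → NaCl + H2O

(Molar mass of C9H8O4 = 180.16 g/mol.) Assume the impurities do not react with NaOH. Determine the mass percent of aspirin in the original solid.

n(NaOH) added = 0.09977 × 0.2331 = 0.02326 mol
n(HCl) used in back-titration = 0.02416 × 0.2058 = 4.972 × 10^-3 mol
n(NaOH) left over = 4.972 × 10^-3 mol (1:1 ratio)
n(NaOH) consumed by analyte = 0.02326 − 4.972 × 10^-3 = 0.01828 mol
From the 1:2 ratio, n(C9H8O4) = 1/2 × 0.01828 = 9.142 × 10^-3 mol
mass of C9H8O4 = 9.142 × 10^-3 × 180.16 = 1.647 g
% C9H8O4 = 1.647 / 3.160 × 100 = 52.12 %

52.12 %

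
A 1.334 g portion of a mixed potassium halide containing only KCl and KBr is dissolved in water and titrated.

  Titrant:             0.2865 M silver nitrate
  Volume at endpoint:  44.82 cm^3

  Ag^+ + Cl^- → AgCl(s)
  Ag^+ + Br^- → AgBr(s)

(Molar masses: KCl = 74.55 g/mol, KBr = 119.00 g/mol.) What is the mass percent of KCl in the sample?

24.40 %

n(AgNO3) = 0.04482 × 0.2865 = 0.01284 mol
Let x = n(KCl), y = n(KBr).
Titrant: 1x + 1y = 0.01284;  mass: 74.55x + 119.00y = 1.334
Solving, x = 4.366 × 10^-3 mol, y = 8.475 × 10^-3 mol
mass of KCl = 4.366 × 10^-3 × 74.55 = 0.3255 g
% KCl = 0.3255 / 1.334 × 100 = 24.40 %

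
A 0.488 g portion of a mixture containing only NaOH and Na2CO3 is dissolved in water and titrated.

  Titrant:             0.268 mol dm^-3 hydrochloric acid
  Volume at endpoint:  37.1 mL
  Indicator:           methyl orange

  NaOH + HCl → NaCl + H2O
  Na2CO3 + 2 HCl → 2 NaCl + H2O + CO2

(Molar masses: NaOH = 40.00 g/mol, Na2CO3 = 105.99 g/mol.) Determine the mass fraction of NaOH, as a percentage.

n(HCl) = 0.0371 × 0.268 = 9.94 × 10^-3 mol
Let x = n(NaOH), y = n(Na2CO3).
Titrant: 1x + 2y = 9.94 × 10^-3;  mass: 40.00x + 105.99y = 0.488
Solving, x = 2.99 × 10^-3 mol, y = 3.47 × 10^-3 mol
mass of NaOH = 2.99 × 10^-3 × 40.00 = 0.120 g
% NaOH = 0.120 / 0.488 × 100 = 24.5 %

24.5 %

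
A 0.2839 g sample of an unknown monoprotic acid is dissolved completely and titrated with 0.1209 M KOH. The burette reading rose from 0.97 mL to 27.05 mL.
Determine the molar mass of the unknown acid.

90.04 g/mol

n(KOH) = 0.02608 L × 0.1209 mol/L = 3.153 × 10^-3 mol
n(HA) = 3.153 × 10^-3 mol (1:1 ratio)
M = m / n = 0.2839 g / 3.153 × 10^-3 mol = 90.04 g/mol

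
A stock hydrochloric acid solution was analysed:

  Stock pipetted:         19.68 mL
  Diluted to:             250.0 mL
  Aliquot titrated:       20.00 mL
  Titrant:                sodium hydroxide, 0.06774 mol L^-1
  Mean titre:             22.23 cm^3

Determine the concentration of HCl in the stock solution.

0.9565 mol/L

HCl + NaOH → NaCl + H2O
n(NaOH) = 0.02223 × 0.06774 = 1.506 × 10^-3 mol
n(HCl) in the aliquot = 1.506 × 10^-3 mol (1:1 ratio)
[HCl]_dilute = 1.506 × 10^-3 / 0.02000 = 0.07529 mol/L
Dilution factor = 250.0 / 19.68 = 12.70
[HCl]_stock = 0.07529 × 12.70 = 0.9565 mol/L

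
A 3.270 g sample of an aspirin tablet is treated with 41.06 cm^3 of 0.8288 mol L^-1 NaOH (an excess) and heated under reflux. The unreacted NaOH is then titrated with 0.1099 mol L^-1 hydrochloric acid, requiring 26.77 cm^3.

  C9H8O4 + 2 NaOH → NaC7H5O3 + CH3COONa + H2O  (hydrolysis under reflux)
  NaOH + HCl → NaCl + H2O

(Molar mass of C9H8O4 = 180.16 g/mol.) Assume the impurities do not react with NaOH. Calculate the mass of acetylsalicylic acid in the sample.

n(NaOH) added = 0.04106 × 0.8288 = 0.03403 mol
n(HCl) used in back-titration = 0.02677 × 0.1099 = 2.942 × 10^-3 mol
n(NaOH) left over = 2.942 × 10^-3 mol (1:1 ratio)
n(NaOH) consumed by analyte = 0.03403 − 2.942 × 10^-3 = 0.03109 mol
From the 1:2 ratio, n(C9H8O4) = 1/2 × 0.03109 = 0.01554 mol
mass of C9H8O4 = 0.01554 × 180.16 = 2.800 g

2.800 g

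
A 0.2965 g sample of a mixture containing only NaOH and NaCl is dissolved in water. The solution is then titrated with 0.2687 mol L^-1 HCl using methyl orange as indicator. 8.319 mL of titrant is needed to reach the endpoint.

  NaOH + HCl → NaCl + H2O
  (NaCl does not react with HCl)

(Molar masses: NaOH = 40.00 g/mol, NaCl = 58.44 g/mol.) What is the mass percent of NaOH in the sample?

n(HCl) = 0.008319 × 0.2687 = 2.235 × 10^-3 mol
Let x = n(NaOH), y = n(NaCl).
Titrant: 1x = 2.235 × 10^-3;  mass: 40.00x + 58.44y = 0.2965
Solving, x = 2.235 × 10^-3 mol, y = 3.544 × 10^-3 mol
mass of NaOH = 2.235 × 10^-3 × 40.00 = 0.08941 g
% NaOH = 0.08941 / 0.2965 × 100 = 30.16 %

30.16 %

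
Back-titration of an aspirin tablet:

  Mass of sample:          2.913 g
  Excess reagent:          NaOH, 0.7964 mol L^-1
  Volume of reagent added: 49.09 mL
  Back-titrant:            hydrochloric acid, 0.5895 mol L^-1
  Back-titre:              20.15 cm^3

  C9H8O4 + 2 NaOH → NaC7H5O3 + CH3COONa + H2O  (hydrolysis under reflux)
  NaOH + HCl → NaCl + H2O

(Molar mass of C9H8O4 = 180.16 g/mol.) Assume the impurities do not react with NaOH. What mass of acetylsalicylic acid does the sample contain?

2.452 g

n(NaOH) added = 0.04909 × 0.7964 = 0.03910 mol
n(HCl) used in back-titration = 0.02015 × 0.5895 = 0.01188 mol
n(NaOH) left over = 0.01188 mol (1:1 ratio)
n(NaOH) consumed by analyte = 0.03910 − 0.01188 = 0.02722 mol
From the 1:2 ratio, n(C9H8O4) = 1/2 × 0.02722 = 0.01361 mol
mass of C9H8O4 = 0.01361 × 180.16 = 2.452 g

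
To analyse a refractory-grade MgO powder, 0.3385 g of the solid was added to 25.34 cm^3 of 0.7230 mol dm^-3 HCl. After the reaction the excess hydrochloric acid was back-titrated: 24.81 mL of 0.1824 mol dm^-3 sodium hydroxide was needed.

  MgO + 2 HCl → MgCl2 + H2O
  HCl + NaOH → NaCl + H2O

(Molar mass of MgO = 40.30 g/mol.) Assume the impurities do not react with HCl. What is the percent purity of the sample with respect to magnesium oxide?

n(HCl) added = 0.02534 × 0.7230 = 0.01832 mol
n(NaOH) used in back-titration = 0.02481 × 0.1824 = 4.525 × 10^-3 mol
n(HCl) left over = 4.525 × 10^-3 mol (1:1 ratio)
n(HCl) consumed by analyte = 0.01832 − 4.525 × 10^-3 = 0.01380 mol
From the 1:2 ratio, n(MgO) = 1/2 × 0.01380 = 6.898 × 10^-3 mol
mass of MgO = 6.898 × 10^-3 × 40.30 = 0.2780 g
% MgO = 0.2780 / 0.3385 × 100 = 82.12 %

82.12 %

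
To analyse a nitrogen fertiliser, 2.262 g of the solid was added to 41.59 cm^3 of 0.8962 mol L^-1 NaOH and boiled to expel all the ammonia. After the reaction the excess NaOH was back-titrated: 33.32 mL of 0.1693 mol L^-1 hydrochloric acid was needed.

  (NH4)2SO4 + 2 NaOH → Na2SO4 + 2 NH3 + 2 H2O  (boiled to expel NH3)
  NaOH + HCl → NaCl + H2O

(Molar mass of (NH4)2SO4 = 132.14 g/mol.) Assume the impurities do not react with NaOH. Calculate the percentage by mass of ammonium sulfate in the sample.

92.39 %

n(NaOH) added = 0.04159 × 0.8962 = 0.03727 mol
n(HCl) used in back-titration = 0.03332 × 0.1693 = 5.641 × 10^-3 mol
n(NaOH) left over = 5.641 × 10^-3 mol (1:1 ratio)
n(NaOH) consumed by analyte = 0.03727 − 5.641 × 10^-3 = 0.03163 mol
From the 1:2 ratio, n((NH4)2SO4) = 1/2 × 0.03163 = 0.01582 mol
mass of (NH4)2SO4 = 0.01582 × 132.14 = 2.090 g
% (NH4)2SO4 = 2.090 / 2.262 × 100 = 92.39 %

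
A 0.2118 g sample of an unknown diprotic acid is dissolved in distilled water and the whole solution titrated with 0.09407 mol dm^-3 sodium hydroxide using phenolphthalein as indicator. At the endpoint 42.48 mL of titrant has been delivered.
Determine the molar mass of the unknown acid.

n(NaOH) = 0.04248 L × 0.09407 mol/L = 3.996 × 10^-3 mol
From the 1:2 ratio, n(H2A) = 1/2 × 3.996 × 10^-3 = 1.998 × 10^-3 mol
M = m / n = 0.2118 g / 1.998 × 10^-3 mol = 106.0 g/mol

106.0 g/mol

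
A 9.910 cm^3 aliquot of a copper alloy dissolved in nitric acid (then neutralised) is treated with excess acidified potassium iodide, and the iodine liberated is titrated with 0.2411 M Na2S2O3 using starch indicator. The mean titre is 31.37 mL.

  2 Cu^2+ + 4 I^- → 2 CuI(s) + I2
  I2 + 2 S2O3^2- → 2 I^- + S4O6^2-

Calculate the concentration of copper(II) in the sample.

0.7632 M

n(S2O3^2-) = 0.03137 × 0.2411 = 7.563 × 10^-3 mol
n(I2) = n(S2O3^2-)/2 = 3.782 × 10^-3 mol
From the 2:1 ratio, n(Cu2+) in the aliquot = 2/1 × 3.782 × 10^-3 = 7.563 × 10^-3 mol
[Cu2+] = 7.563 × 10^-3 / 0.009910 = 0.7632 mol/L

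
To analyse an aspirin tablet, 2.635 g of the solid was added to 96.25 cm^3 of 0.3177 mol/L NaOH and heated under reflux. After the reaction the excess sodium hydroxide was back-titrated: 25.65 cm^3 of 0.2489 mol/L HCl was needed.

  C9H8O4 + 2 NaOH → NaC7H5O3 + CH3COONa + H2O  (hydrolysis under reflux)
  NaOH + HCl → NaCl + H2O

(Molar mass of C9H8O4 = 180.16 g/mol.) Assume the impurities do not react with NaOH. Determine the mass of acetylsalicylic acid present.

2.179 g

n(NaOH) added = 0.09625 × 0.3177 = 0.03058 mol
n(HCl) used in back-titration = 0.02565 × 0.2489 = 6.384 × 10^-3 mol
n(NaOH) left over = 6.384 × 10^-3 mol (1:1 ratio)
n(NaOH) consumed by analyte = 0.03058 − 6.384 × 10^-3 = 0.02419 mol
From the 1:2 ratio, n(C9H8O4) = 1/2 × 0.02419 = 0.01210 mol
mass of C9H8O4 = 0.01210 × 180.16 = 2.179 g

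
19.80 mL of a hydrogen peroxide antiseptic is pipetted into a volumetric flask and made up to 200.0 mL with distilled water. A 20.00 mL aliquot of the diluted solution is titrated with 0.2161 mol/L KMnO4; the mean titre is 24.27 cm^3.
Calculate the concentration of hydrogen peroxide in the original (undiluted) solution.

6.622 mol/L

2 MnO4^- + 5 H2O2 + 6 H^+ → 2 Mn^2+ + 5 O2 + 8 H2O
n(KMnO4) = 0.02427 × 0.2161 = 5.245 × 10^-3 mol
From the 5:2 ratio, n(H2O2) in the aliquot = 5/2 × 5.245 × 10^-3 = 0.01311 mol
[H2O2]_dilute = 0.01311 / 0.02000 = 0.6556 mol/L
Dilution factor = 200.0 / 19.80 = 10.10
[H2O2]_stock = 0.6556 × 10.10 = 6.622 mol/L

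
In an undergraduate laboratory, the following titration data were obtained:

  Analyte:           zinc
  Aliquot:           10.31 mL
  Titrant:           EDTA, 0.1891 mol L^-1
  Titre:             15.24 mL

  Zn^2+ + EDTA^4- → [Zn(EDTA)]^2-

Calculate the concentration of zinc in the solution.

0.2795 mol/L

n(EDTA) = 0.01524 L × 0.1891 mol/L = 2.882 × 10^-3 mol
n(Zn2+) = 2.882 × 10^-3 mol (1:1 mole ratio)
[Zn2+] = 2.882 × 10^-3 mol / 0.01031 L = 0.2795 mol/L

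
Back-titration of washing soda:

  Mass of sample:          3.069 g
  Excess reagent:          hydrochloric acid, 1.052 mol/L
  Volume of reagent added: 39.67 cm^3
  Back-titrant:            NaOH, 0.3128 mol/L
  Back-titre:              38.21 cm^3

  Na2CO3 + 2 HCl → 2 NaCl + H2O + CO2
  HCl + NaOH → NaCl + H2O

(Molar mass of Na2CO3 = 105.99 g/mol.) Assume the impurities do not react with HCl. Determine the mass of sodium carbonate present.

n(HCl) added = 0.03967 × 1.052 = 0.04173 mol
n(NaOH) used in back-titration = 0.03821 × 0.3128 = 0.01195 mol
n(HCl) left over = 0.01195 mol (1:1 ratio)
n(HCl) consumed by analyte = 0.04173 − 0.01195 = 0.02978 mol
From the 1:2 ratio, n(Na2CO3) = 1/2 × 0.02978 = 0.01489 mol
mass of Na2CO3 = 0.01489 × 105.99 = 1.578 g

1.578 g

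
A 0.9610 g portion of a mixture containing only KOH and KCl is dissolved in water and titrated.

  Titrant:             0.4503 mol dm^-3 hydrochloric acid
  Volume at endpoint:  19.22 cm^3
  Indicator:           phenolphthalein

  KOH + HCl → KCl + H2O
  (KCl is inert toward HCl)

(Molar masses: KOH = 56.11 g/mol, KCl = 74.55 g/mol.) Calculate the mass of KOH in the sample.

0.4856 g

n(HCl) = 0.01922 × 0.4503 = 8.655 × 10^-3 mol
Let x = n(KOH), y = n(KCl).
Titrant: 1x = 8.655 × 10^-3;  mass: 56.11x + 74.55y = 0.9610
Solving, x = 8.655 × 10^-3 mol, y = 6.377 × 10^-3 mol
mass of KOH = 8.655 × 10^-3 × 56.11 = 0.4856 g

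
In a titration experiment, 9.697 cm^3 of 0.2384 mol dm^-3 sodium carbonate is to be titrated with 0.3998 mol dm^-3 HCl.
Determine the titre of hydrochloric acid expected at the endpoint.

11.56 mL

Na2CO3 + 2 HCl → 2 NaCl + H2O + CO2
n(Na2CO3) = 0.009697 L × 0.2384 mol/L = 2.312 × 10^-3 mol
From the 2:1 stoichiometry, n(HCl) = 2/1 × 2.312 × 10^-3 = 4.624 × 10^-3 mol
V(HCl) = 4.624 × 10^-3 mol / 0.3998 mol/L = 0.01156 L = 11.56 mL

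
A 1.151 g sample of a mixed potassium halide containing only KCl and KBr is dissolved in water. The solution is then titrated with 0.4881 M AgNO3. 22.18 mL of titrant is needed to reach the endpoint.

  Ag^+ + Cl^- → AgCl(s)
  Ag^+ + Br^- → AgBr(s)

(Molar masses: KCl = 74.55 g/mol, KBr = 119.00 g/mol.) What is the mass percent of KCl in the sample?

n(AgNO3) = 0.02218 × 0.4881 = 0.01083 mol
Let x = n(KCl), y = n(KBr).
Titrant: 1x + 1y = 0.01083;  mass: 74.55x + 119.00y = 1.151
Solving, x = 3.089 × 10^-3 mol, y = 7.737 × 10^-3 mol
mass of KCl = 3.089 × 10^-3 × 74.55 = 0.2303 g
% KCl = 0.2303 / 1.151 × 100 = 20.01 %

20.01 %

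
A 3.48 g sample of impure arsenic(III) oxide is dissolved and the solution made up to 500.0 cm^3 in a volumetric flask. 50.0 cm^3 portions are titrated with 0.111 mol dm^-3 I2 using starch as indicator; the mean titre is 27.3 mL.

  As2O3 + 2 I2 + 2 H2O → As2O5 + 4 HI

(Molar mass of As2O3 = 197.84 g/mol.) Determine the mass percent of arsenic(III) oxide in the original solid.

n(I2) per titration = 0.0273 × 0.111 = 3.03 × 10^-3 mol
From the 1:2 ratio, n(As2O3) in each aliquot = 1/2 × 3.03 × 10^-3 = 1.52 × 10^-3 mol
n(As2O3) in the whole flask = 1.52 × 10^-3 × 500.0/50.0 = 0.0152 mol
mass of As2O3 = 0.0152 × 197.84 = 3.00 g
% As2O3 = 3.00 / 3.48 × 100 = 86.1 %

86.1 %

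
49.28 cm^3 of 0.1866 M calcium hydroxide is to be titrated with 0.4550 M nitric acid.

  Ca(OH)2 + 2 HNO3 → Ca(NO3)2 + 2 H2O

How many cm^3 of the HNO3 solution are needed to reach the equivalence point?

n(Ca(OH)2) = 0.04928 L × 0.1866 mol/L = 9.196 × 10^-3 mol
From the 2:1 stoichiometry, n(HNO3) = 2/1 × 9.196 × 10^-3 = 0.01839 mol
V(HNO3) = 0.01839 mol / 0.4550 mol/L = 0.04042 L = 40.42 mL

40.42 mL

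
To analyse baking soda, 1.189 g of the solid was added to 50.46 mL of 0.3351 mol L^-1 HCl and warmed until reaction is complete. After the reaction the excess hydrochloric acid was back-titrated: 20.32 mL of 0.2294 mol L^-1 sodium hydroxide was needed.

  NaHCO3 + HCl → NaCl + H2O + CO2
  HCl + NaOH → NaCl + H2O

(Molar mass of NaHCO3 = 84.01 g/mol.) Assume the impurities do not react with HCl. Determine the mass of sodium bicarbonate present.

n(HCl) added = 0.05046 × 0.3351 = 0.01691 mol
n(NaOH) used in back-titration = 0.02032 × 0.2294 = 4.661 × 10^-3 mol
n(HCl) left over = 4.661 × 10^-3 mol (1:1 ratio)
n(HCl) consumed by analyte = 0.01691 − 4.661 × 10^-3 = 0.01225 mol
n(NaHCO3) = 0.01225 mol (1:1 ratio)
mass of NaHCO3 = 0.01225 × 84.01 = 1.029 g

1.029 g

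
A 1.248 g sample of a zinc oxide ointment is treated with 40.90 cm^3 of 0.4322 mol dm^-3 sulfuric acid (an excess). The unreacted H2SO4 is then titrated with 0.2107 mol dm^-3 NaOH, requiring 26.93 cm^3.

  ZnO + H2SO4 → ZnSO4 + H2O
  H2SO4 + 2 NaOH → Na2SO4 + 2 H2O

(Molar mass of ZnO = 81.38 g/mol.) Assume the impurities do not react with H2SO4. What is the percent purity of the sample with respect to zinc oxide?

96.77 %

n(H2SO4) added = 0.04090 × 0.4322 = 0.01768 mol
n(NaOH) used in back-titration = 0.02693 × 0.2107 = 5.674 × 10^-3 mol
From the 1:2 ratio, n(H2SO4) left over = 1/2 × 5.674 × 10^-3 = 2.837 × 10^-3 mol
n(H2SO4) consumed by analyte = 0.01768 − 2.837 × 10^-3 = 0.01484 mol
n(ZnO) = 0.01484 mol (1:1 ratio)
mass of ZnO = 0.01484 × 81.38 = 1.208 g
% ZnO = 1.208 / 1.248 × 100 = 96.77 %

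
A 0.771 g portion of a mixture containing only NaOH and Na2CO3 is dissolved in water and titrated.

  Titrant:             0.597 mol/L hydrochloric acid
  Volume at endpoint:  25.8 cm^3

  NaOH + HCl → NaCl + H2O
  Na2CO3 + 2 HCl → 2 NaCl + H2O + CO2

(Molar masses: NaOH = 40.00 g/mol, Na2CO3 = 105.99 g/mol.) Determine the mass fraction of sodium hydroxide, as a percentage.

18.1 %

n(HCl) = 0.0258 × 0.597 = 0.0154 mol
Let x = n(NaOH), y = n(Na2CO3).
Titrant: 1x + 2y = 0.0154;  mass: 40.00x + 105.99y = 0.771
Solving, x = 3.48 × 10^-3 mol, y = 5.96 × 10^-3 mol
mass of NaOH = 3.48 × 10^-3 × 40.00 = 0.139 g
% NaOH = 0.139 / 0.771 × 100 = 18.1 %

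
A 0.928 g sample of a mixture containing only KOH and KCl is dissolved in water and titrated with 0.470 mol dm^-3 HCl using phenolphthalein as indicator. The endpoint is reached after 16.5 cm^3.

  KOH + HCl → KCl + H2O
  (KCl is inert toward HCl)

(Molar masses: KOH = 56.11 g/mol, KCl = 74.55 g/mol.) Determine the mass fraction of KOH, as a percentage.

n(HCl) = 0.0165 × 0.470 = 7.75 × 10^-3 mol
Let x = n(KOH), y = n(KCl).
Titrant: 1x = 7.75 × 10^-3;  mass: 56.11x + 74.55y = 0.928
Solving, x = 7.75 × 10^-3 mol, y = 6.61 × 10^-3 mol
mass of KOH = 7.75 × 10^-3 × 56.11 = 0.435 g
% KOH = 0.435 / 0.928 × 100 = 46.9 %

46.9 %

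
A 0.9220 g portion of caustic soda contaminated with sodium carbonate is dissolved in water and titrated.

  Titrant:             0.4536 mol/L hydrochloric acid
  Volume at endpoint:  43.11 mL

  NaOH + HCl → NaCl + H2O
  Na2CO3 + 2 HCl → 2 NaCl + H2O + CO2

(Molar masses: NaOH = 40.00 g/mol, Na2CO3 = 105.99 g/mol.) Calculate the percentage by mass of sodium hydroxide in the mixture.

n(HCl) = 0.04311 × 0.4536 = 0.01955 mol
Let x = n(NaOH), y = n(Na2CO3).
Titrant: 1x + 2y = 0.01955;  mass: 40.00x + 105.99y = 0.9220
Solving, x = 8.796 × 10^-3 mol, y = 5.379 × 10^-3 mol
mass of NaOH = 8.796 × 10^-3 × 40.00 = 0.3518 g
% NaOH = 0.3518 / 0.9220 × 100 = 38.16 %

38.16 %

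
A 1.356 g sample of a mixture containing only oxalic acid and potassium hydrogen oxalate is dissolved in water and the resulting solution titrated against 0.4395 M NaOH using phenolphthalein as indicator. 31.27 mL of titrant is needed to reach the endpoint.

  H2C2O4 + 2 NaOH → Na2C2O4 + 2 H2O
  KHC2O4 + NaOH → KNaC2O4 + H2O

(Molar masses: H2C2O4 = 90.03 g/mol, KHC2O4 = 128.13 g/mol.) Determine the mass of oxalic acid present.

n(NaOH) = 0.03127 × 0.4395 = 0.01374 mol
Let x = n(H2C2O4), y = n(KHC2O4).
Titrant: 2x + 1y = 0.01374;  mass: 90.03x + 128.13y = 1.356
Solving, x = 2.436 × 10^-3 mol, y = 8.871 × 10^-3 mol
mass of H2C2O4 = 2.436 × 10^-3 × 90.03 = 0.2193 g

0.2193 g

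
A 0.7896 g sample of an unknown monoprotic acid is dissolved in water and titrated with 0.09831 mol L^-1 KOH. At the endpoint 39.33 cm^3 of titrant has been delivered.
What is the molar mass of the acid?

204.2 g/mol

n(KOH) = 0.03933 L × 0.09831 mol/L = 3.867 × 10^-3 mol
n(HA) = 3.867 × 10^-3 mol (1:1 ratio)
M = m / n = 0.7896 g / 3.867 × 10^-3 mol = 204.2 g/mol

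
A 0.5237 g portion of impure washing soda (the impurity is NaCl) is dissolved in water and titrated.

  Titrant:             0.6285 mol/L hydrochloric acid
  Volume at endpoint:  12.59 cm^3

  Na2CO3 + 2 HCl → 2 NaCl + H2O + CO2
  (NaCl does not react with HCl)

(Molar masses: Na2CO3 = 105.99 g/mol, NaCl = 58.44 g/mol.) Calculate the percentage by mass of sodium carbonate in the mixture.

n(HCl) = 0.01259 × 0.6285 = 7.913 × 10^-3 mol
Let x = n(Na2CO3), y = n(NaCl).
Titrant: 2x = 7.913 × 10^-3;  mass: 105.99x + 58.44y = 0.5237
Solving, x = 3.956 × 10^-3 mol, y = 1.786 × 10^-3 mol
mass of Na2CO3 = 3.956 × 10^-3 × 105.99 = 0.4193 g
% Na2CO3 = 0.4193 / 0.5237 × 100 = 80.07 %

80.07 %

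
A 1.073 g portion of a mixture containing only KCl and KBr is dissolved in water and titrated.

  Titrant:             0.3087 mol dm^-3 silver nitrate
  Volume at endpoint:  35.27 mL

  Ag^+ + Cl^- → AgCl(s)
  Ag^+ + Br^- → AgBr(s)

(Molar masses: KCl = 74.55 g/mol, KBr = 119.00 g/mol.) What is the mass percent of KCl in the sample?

n(AgNO3) = 0.03527 × 0.3087 = 0.01089 mol
Let x = n(KCl), y = n(KBr).
Titrant: 1x + 1y = 0.01089;  mass: 74.55x + 119.00y = 1.073
Solving, x = 5.009 × 10^-3 mol, y = 5.879 × 10^-3 mol
mass of KCl = 5.009 × 10^-3 × 74.55 = 0.3734 g
% KCl = 0.3734 / 1.073 × 100 = 34.80 %

34.80 %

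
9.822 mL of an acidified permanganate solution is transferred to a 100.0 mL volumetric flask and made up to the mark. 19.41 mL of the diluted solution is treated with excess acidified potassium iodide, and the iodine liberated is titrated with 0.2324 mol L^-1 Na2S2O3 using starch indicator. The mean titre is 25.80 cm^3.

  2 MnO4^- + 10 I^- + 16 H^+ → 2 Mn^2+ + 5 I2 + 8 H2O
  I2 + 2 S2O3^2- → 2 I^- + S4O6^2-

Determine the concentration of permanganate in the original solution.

0.6290 mol/L

n(S2O3^2-) = 0.02580 × 0.2324 = 5.996 × 10^-3 mol
n(I2) = n(S2O3^2-)/2 = 2.998 × 10^-3 mol
From the 2:5 ratio, n(MnO4^-) in the aliquot = 2/5 × 2.998 × 10^-3 = 1.199 × 10^-3 mol
[MnO4^-]_dilute = 1.199 × 10^-3 / 0.01941 = 0.06178 mol/L
[MnO4^-]_original = 0.06178 × 100.0/9.822 = 0.6290 mol/L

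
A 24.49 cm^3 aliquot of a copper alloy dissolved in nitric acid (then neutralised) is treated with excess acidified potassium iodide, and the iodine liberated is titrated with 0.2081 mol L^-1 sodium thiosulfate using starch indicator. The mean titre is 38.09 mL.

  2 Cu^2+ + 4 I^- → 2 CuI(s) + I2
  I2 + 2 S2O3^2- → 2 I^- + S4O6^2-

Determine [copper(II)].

0.3237 mol/L

n(S2O3^2-) = 0.03809 × 0.2081 = 7.927 × 10^-3 mol
n(I2) = n(S2O3^2-)/2 = 3.963 × 10^-3 mol
From the 2:1 ratio, n(Cu2+) in the aliquot = 2/1 × 3.963 × 10^-3 = 7.927 × 10^-3 mol
[Cu2+] = 7.927 × 10^-3 / 0.02449 = 0.3237 mol/L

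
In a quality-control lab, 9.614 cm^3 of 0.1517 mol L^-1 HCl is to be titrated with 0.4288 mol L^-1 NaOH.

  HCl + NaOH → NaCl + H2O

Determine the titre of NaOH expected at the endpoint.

n(HCl) = 0.009614 L × 0.1517 mol/L = 1.458 × 10^-3 mol
n(NaOH) = 1.458 × 10^-3 mol (1:1 stoichiometry)
V(NaOH) = 1.458 × 10^-3 mol / 0.4288 mol/L = 0.003401 L = 3.401 mL

3.401 mL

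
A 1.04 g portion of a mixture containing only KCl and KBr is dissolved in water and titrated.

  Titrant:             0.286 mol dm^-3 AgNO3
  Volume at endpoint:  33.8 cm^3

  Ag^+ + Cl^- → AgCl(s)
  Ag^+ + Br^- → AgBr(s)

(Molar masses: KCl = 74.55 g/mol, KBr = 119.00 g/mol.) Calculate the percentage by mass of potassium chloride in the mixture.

n(AgNO3) = 0.0338 × 0.286 = 9.67 × 10^-3 mol
Let x = n(KCl), y = n(KBr).
Titrant: 1x + 1y = 9.67 × 10^-3;  mass: 74.55x + 119.00y = 1.04
Solving, x = 2.48 × 10^-3 mol, y = 7.18 × 10^-3 mol
mass of KCl = 2.48 × 10^-3 × 74.55 = 0.185 g
% KCl = 0.185 / 1.04 × 100 = 17.8 %

17.8 %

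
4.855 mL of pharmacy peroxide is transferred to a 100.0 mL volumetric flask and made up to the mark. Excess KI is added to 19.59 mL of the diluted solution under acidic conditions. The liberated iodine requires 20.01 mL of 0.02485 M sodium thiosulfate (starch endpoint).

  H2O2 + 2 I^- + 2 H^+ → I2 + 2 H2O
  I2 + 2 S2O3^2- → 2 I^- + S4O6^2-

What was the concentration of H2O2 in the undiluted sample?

n(S2O3^2-) = 0.02001 × 0.02485 = 4.972 × 10^-4 mol
n(I2) = n(S2O3^2-)/2 = 2.486 × 10^-4 mol
n(H2O2) in the aliquot = 2.486 × 10^-4 mol (1:1 ratio)
[H2O2]_dilute = 2.486 × 10^-4 / 0.01959 = 0.01269 mol/L
[H2O2]_original = 0.01269 × 100.0/4.855 = 0.2614 mol/L

0.2614 M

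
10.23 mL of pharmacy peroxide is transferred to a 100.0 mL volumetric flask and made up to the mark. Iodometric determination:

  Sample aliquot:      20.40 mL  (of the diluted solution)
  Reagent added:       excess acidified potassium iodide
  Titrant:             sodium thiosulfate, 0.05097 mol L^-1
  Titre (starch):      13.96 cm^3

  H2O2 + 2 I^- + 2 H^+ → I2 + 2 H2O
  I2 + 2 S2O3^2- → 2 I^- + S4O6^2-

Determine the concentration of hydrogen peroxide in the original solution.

0.1705 mol/L

n(S2O3^2-) = 0.01396 × 0.05097 = 7.115 × 10^-4 mol
n(I2) = n(S2O3^2-)/2 = 3.558 × 10^-4 mol
n(H2O2) in the aliquot = 3.558 × 10^-4 mol (1:1 ratio)
[H2O2]_dilute = 3.558 × 10^-4 / 0.02040 = 0.01744 mol/L
[H2O2]_original = 0.01744 × 100.0/10.23 = 0.1705 mol/L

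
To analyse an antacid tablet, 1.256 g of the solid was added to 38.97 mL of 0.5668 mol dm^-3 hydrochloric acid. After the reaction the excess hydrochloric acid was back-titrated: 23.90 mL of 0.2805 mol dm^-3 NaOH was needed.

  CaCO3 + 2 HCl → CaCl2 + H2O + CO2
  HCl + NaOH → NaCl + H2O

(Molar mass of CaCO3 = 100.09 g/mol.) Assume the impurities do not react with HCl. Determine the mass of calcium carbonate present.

0.7699 g

n(HCl) added = 0.03897 × 0.5668 = 0.02209 mol
n(NaOH) used in back-titration = 0.02390 × 0.2805 = 6.704 × 10^-3 mol
n(HCl) left over = 6.704 × 10^-3 mol (1:1 ratio)
n(HCl) consumed by analyte = 0.02209 − 6.704 × 10^-3 = 0.01538 mol
From the 1:2 ratio, n(CaCO3) = 1/2 × 0.01538 = 7.692 × 10^-3 mol
mass of CaCO3 = 7.692 × 10^-3 × 100.09 = 0.7699 g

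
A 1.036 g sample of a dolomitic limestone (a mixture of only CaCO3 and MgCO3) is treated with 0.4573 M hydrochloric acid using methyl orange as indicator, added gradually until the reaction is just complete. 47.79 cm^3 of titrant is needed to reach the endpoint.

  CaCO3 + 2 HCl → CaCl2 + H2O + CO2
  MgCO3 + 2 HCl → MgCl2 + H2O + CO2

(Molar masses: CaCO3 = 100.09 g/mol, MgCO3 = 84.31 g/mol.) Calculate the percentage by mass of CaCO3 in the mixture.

n(HCl) = 0.04779 × 0.4573 = 0.02185 mol
Let x = n(CaCO3), y = n(MgCO3).
Titrant: 2x + 2y = 0.02185;  mass: 100.09x + 84.31y = 1.036
Solving, x = 7.271 × 10^-3 mol, y = 3.657 × 10^-3 mol
mass of CaCO3 = 7.271 × 10^-3 × 100.09 = 0.7277 g
% CaCO3 = 0.7277 / 1.036 × 100 = 70.24 %

70.24 %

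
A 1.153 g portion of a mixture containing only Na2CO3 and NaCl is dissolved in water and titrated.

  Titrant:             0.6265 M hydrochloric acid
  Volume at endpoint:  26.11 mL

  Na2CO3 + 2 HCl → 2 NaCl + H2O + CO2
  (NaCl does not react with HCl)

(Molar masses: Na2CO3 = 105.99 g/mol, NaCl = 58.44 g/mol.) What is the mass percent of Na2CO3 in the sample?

75.19 %

n(HCl) = 0.02611 × 0.6265 = 0.01636 mol
Let x = n(Na2CO3), y = n(NaCl).
Titrant: 2x = 0.01636;  mass: 105.99x + 58.44y = 1.153
Solving, x = 8.179 × 10^-3 mol, y = 4.896 × 10^-3 mol
mass of Na2CO3 = 8.179 × 10^-3 × 105.99 = 0.8669 g
% Na2CO3 = 0.8669 / 1.153 × 100 = 75.19 %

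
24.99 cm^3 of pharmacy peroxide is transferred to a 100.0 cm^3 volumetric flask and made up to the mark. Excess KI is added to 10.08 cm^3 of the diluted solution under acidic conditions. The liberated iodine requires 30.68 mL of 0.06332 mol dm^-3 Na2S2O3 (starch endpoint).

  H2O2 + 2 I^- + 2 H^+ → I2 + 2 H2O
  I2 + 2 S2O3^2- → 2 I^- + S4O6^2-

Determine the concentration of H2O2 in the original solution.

n(S2O3^2-) = 0.03068 × 0.06332 = 1.943 × 10^-3 mol
n(I2) = n(S2O3^2-)/2 = 9.713 × 10^-4 mol
n(H2O2) in the aliquot = 9.713 × 10^-4 mol (1:1 ratio)
[H2O2]_dilute = 9.713 × 10^-4 / 0.01008 = 0.09636 mol/L
[H2O2]_original = 0.09636 × 100.0/24.99 = 0.3856 mol/L

0.3856 mol/L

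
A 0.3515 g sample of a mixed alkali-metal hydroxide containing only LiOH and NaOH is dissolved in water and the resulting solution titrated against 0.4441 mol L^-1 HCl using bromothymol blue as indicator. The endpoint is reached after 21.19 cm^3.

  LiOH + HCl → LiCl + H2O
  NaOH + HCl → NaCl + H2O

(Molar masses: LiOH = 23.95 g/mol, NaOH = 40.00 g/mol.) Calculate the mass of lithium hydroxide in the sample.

0.03718 g

n(HCl) = 0.02119 × 0.4441 = 9.410 × 10^-3 mol
Let x = n(LiOH), y = n(NaOH).
Titrant: 1x + 1y = 9.410 × 10^-3;  mass: 23.95x + 40.00y = 0.3515
Solving, x = 1.553 × 10^-3 mol, y = 7.858 × 10^-3 mol
mass of LiOH = 1.553 × 10^-3 × 23.95 = 0.03718 g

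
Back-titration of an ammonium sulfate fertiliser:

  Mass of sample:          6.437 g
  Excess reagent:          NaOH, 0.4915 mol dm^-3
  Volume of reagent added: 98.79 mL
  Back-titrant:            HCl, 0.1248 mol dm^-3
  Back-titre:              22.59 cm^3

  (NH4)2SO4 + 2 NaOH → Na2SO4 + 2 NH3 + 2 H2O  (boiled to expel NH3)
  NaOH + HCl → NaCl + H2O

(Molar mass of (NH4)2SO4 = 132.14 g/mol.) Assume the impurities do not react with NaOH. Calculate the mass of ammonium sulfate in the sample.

n(NaOH) added = 0.09879 × 0.4915 = 0.04856 mol
n(HCl) used in back-titration = 0.02259 × 0.1248 = 2.819 × 10^-3 mol
n(NaOH) left over = 2.819 × 10^-3 mol (1:1 ratio)
n(NaOH) consumed by analyte = 0.04856 − 2.819 × 10^-3 = 0.04574 mol
From the 1:2 ratio, n((NH4)2SO4) = 1/2 × 0.04574 = 0.02287 mol
mass of (NH4)2SO4 = 0.02287 × 132.14 = 3.022 g

3.022 g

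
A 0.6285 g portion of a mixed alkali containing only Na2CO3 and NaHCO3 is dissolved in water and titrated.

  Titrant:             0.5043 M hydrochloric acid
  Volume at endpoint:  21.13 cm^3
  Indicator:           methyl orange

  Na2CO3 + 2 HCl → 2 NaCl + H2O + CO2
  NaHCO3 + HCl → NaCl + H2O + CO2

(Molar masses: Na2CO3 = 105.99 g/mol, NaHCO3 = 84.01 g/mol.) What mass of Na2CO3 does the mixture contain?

0.4557 g

n(HCl) = 0.02113 × 0.5043 = 0.01066 mol
Let x = n(Na2CO3), y = n(NaHCO3).
Titrant: 2x + 1y = 0.01066;  mass: 105.99x + 84.01y = 0.6285
Solving, x = 4.300 × 10^-3 mol, y = 2.057 × 10^-3 mol
mass of Na2CO3 = 4.300 × 10^-3 × 105.99 = 0.4557 g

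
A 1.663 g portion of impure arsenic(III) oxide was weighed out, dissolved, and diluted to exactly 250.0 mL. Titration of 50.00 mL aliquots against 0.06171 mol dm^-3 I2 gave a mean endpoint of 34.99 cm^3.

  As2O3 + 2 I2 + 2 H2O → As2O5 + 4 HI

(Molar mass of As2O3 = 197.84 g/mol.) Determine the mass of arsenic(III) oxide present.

n(I2) per titration = 0.03499 × 0.06171 = 2.159 × 10^-3 mol
From the 1:2 ratio, n(As2O3) in each aliquot = 1/2 × 2.159 × 10^-3 = 1.080 × 10^-3 mol
n(As2O3) in the whole flask = 1.080 × 10^-3 × 250.0/50.00 = 5.398 × 10^-3 mol
mass of As2O3 = 5.398 × 10^-3 × 197.84 = 1.068 g

1.068 g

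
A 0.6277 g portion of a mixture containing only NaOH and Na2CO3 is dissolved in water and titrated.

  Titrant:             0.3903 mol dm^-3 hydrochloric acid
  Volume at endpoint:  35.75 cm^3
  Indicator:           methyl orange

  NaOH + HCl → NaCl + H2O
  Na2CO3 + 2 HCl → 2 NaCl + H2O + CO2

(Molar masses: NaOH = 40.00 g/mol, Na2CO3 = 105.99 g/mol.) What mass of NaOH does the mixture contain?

n(HCl) = 0.03575 × 0.3903 = 0.01395 mol
Let x = n(NaOH), y = n(Na2CO3).
Titrant: 1x + 2y = 0.01395;  mass: 40.00x + 105.99y = 0.6277
Solving, x = 8.600 × 10^-3 mol, y = 2.677 × 10^-3 mol
mass of NaOH = 8.600 × 10^-3 × 40.00 = 0.3440 g

0.3440 g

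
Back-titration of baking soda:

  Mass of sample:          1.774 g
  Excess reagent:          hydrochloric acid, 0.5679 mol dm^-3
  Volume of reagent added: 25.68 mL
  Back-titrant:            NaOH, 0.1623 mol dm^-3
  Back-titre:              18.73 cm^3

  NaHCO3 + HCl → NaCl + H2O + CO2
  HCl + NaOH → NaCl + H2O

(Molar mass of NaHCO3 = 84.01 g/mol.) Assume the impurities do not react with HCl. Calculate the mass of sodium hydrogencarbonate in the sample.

0.9698 g

n(HCl) added = 0.02568 × 0.5679 = 0.01458 mol
n(NaOH) used in back-titration = 0.01873 × 0.1623 = 3.040 × 10^-3 mol
n(HCl) left over = 3.040 × 10^-3 mol (1:1 ratio)
n(HCl) consumed by analyte = 0.01458 − 3.040 × 10^-3 = 0.01154 mol
n(NaHCO3) = 0.01154 mol (1:1 ratio)
mass of NaHCO3 = 0.01154 × 84.01 = 0.9698 g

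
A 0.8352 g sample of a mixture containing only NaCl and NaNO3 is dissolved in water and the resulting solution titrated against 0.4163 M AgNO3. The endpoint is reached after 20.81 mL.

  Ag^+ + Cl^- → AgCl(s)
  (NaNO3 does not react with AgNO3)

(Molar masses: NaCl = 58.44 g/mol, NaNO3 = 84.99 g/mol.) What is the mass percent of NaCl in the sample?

n(AgNO3) = 0.02081 × 0.4163 = 8.663 × 10^-3 mol
Let x = n(NaCl), y = n(NaNO3).
Titrant: 1x = 8.663 × 10^-3;  mass: 58.44x + 84.99y = 0.8352
Solving, x = 8.663 × 10^-3 mol, y = 3.870 × 10^-3 mol
mass of NaCl = 8.663 × 10^-3 × 58.44 = 0.5063 g
% NaCl = 0.5063 / 0.8352 × 100 = 60.62 %

60.62 %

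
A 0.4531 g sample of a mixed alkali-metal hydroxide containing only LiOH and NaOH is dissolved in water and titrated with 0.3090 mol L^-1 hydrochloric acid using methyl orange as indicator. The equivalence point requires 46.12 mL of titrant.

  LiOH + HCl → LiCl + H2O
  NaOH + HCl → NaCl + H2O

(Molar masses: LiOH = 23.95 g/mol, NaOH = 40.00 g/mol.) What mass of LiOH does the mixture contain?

n(HCl) = 0.04612 × 0.3090 = 0.01425 mol
Let x = n(LiOH), y = n(NaOH).
Titrant: 1x + 1y = 0.01425;  mass: 23.95x + 40.00y = 0.4531
Solving, x = 7.286 × 10^-3 mol, y = 6.965 × 10^-3 mol
mass of LiOH = 7.286 × 10^-3 × 23.95 = 0.1745 g

0.1745 g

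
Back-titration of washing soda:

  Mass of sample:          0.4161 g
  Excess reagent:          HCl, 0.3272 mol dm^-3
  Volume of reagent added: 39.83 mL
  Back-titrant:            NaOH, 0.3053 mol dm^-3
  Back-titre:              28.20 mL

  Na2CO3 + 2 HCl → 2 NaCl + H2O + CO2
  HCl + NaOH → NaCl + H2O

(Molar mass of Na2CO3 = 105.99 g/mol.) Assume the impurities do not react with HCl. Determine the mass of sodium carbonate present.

n(HCl) added = 0.03983 × 0.3272 = 0.01303 mol
n(NaOH) used in back-titration = 0.02820 × 0.3053 = 8.609 × 10^-3 mol
n(HCl) left over = 8.609 × 10^-3 mol (1:1 ratio)
n(HCl) consumed by analyte = 0.01303 − 8.609 × 10^-3 = 4.423 × 10^-3 mol
From the 1:2 ratio, n(Na2CO3) = 1/2 × 4.423 × 10^-3 = 2.211 × 10^-3 mol
mass of Na2CO3 = 2.211 × 10^-3 × 105.99 = 0.2344 g

0.2344 g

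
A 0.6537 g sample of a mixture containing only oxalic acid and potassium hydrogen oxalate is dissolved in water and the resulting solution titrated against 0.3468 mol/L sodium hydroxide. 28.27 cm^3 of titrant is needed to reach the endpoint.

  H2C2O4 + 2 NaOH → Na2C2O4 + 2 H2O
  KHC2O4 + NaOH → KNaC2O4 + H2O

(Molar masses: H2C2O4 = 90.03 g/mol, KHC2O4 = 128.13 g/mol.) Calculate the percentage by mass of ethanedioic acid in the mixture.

49.92 %

n(NaOH) = 0.02827 × 0.3468 = 9.804 × 10^-3 mol
Let x = n(H2C2O4), y = n(KHC2O4).
Titrant: 2x + 1y = 9.804 × 10^-3;  mass: 90.03x + 128.13y = 0.6537
Solving, x = 3.624 × 10^-3 mol, y = 2.555 × 10^-3 mol
mass of H2C2O4 = 3.624 × 10^-3 × 90.03 = 0.3263 g
% H2C2O4 = 0.3263 / 0.6537 × 100 = 49.92 %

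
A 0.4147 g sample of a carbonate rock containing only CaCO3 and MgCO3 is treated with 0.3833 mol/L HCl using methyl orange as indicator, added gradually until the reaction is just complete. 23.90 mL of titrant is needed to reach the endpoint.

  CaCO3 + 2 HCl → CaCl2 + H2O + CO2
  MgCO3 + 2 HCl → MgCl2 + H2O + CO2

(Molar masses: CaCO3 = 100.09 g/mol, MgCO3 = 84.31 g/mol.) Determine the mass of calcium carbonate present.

n(HCl) = 0.02390 × 0.3833 = 9.161 × 10^-3 mol
Let x = n(CaCO3), y = n(MgCO3).
Titrant: 2x + 2y = 9.161 × 10^-3;  mass: 100.09x + 84.31y = 0.4147
Solving, x = 1.808 × 10^-3 mol, y = 2.773 × 10^-3 mol
mass of CaCO3 = 1.808 × 10^-3 × 100.09 = 0.1809 g

0.1809 g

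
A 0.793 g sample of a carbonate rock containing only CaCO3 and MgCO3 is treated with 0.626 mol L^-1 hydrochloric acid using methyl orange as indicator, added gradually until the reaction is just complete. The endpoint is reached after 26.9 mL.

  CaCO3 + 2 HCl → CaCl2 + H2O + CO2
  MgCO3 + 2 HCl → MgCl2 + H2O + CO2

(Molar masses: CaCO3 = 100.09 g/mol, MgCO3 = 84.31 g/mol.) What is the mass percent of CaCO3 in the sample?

66.5 %

n(HCl) = 0.0269 × 0.626 = 0.0168 mol
Let x = n(CaCO3), y = n(MgCO3).
Titrant: 2x + 2y = 0.0168;  mass: 100.09x + 84.31y = 0.793
Solving, x = 5.27 × 10^-3 mol, y = 3.15 × 10^-3 mol
mass of CaCO3 = 5.27 × 10^-3 × 100.09 = 0.527 g
% CaCO3 = 0.527 / 0.793 × 100 = 66.5 %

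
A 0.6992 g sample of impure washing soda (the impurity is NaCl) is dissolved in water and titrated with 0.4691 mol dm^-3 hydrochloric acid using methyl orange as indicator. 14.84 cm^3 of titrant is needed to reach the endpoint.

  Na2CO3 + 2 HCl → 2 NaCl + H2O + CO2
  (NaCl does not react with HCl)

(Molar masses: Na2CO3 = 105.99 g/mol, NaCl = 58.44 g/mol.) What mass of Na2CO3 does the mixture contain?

0.3689 g

n(HCl) = 0.01484 × 0.4691 = 6.961 × 10^-3 mol
Let x = n(Na2CO3), y = n(NaCl).
Titrant: 2x = 6.961 × 10^-3;  mass: 105.99x + 58.44y = 0.6992
Solving, x = 3.481 × 10^-3 mol, y = 5.652 × 10^-3 mol
mass of Na2CO3 = 3.481 × 10^-3 × 105.99 = 0.3689 g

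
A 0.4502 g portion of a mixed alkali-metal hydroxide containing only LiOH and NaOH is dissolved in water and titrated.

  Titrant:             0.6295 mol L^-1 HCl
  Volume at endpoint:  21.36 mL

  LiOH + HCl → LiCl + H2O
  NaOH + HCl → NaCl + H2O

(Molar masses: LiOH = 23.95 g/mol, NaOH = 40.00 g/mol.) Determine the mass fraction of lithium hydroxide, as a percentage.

n(HCl) = 0.02136 × 0.6295 = 0.01345 mol
Let x = n(LiOH), y = n(NaOH).
Titrant: 1x + 1y = 0.01345;  mass: 23.95x + 40.00y = 0.4502
Solving, x = 5.461 × 10^-3 mol, y = 7.985 × 10^-3 mol
mass of LiOH = 5.461 × 10^-3 × 23.95 = 0.1308 g
% LiOH = 0.1308 / 0.4502 × 100 = 29.05 %

29.05 %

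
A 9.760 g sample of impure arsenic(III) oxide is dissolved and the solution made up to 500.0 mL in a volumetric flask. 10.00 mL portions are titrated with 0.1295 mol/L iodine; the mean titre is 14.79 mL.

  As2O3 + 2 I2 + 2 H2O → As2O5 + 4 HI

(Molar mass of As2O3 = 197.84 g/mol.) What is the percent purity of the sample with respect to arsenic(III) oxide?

97.06 %

n(I2) per titration = 0.01479 × 0.1295 = 1.915 × 10^-3 mol
From the 1:2 ratio, n(As2O3) in each aliquot = 1/2 × 1.915 × 10^-3 = 9.577 × 10^-4 mol
n(As2O3) in the whole flask = 9.577 × 10^-4 × 500.0/10.00 = 0.04788 mol
mass of As2O3 = 0.04788 × 197.84 = 9.473 g
% As2O3 = 9.473 / 9.760 × 100 = 97.06 %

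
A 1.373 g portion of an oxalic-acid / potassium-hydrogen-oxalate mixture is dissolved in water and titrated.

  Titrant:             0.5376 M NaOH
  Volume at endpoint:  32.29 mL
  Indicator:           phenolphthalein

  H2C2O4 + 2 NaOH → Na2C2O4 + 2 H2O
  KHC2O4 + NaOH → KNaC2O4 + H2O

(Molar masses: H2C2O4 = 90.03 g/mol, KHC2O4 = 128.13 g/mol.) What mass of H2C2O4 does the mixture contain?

0.4610 g

n(NaOH) = 0.03229 × 0.5376 = 0.01736 mol
Let x = n(H2C2O4), y = n(KHC2O4).
Titrant: 2x + 1y = 0.01736;  mass: 90.03x + 128.13y = 1.373
Solving, x = 5.121 × 10^-3 mol, y = 7.118 × 10^-3 mol
mass of H2C2O4 = 5.121 × 10^-3 × 90.03 = 0.4610 g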